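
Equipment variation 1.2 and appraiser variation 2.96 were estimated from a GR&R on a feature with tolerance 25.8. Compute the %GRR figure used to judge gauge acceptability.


GRR = sqrt(EV^2 + AV^2) = sqrt(1.2^2 + 2.96^2) = 3.1939944
%GRR = GRR / tol * 100 = 3.1939944 / 25.8 * 100
%GRR = 12.3798

12.3798


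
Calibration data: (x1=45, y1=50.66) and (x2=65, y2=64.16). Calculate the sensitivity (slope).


slope = (y2 - y1) / (x2 - x1)
= (64.16 - 50.66) / (65 - 45)
= 13.5000 / 20
= 0.6750

0.6750


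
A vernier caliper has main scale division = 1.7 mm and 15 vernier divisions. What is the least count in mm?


LC = MSD / n_div
= 1.7 / 15
= 0.1133

0.1133


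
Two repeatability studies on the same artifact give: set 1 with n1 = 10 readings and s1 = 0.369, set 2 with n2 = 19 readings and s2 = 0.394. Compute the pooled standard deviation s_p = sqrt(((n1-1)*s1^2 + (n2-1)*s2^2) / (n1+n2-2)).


s_p = sqrt(((n1-1)*s1^2 + (n2-1)*s2^2) / (n1+n2-2))
numerator = (10-1)*0.369^2 + (19-1)*0.394^2 = 1.225449 + 2.794248 = 4.019697
denominator = 10 + 19 - 2 = 27
s_p^2 = 4.019697 / 27 = 0.14887767
s_p = sqrt(0.14887767) = 0.3858

0.3858


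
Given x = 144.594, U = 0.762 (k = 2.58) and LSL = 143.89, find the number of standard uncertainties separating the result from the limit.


u = U / k = 0.762 / 2.58 = 0.29534884
margin = |LSL - x| = |143.89 - 144.594| = 0.704
z = margin / u = 0.704 / 0.29534884
z = 2.3836

2.3836


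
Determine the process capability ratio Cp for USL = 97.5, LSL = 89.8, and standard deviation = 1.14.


Cp = (USL - LSL) / (6 * sigma)
= (97.5 - 89.8) / (6 * 1.14)
= 7.7000 / 6.8400
= 1.1257

1.1257


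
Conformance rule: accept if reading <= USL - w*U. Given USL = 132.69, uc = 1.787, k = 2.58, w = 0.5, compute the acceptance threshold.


U = k * uc = 2.58 * 1.787 = 4.61046
guard band g = w * U = 0.5 * 4.61046 = 2.30523
AL = USL - g = 132.69 - 2.30523
AL = 130.3848

130.3848


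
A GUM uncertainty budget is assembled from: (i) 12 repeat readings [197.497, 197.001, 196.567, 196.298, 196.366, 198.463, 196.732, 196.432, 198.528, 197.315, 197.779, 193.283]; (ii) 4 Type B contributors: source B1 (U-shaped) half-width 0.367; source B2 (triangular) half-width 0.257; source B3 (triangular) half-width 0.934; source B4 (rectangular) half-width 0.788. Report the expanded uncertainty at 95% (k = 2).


mean = (197.497 + 197.001 + 196.567 + 196.298 + 196.366 + 198.463 + 196.732 + 196.432 + 198.528 + 197.315 + 197.779 + 193.283) / 12 = 196.8550833
s = sqrt(sum((x - mean)^2)/(n-1)) = 1.3641183
u_A = s / sqrt(n) = 1.3641183 / sqrt(12) = 0.39378703
u_B1 = 0.367 / sqrt(2) = 0.25950819
u_B2 = 0.257 / sqrt(6) = 0.10491981
u_B3 = 0.934 / sqrt(6) = 0.3813039
u_B4 = 0.788 / sqrt(3) = 0.45495201
uc = sqrt(0.39378703^2 + 0.25950819^2 + 0.10491981^2 + 0.3813039^2 + 0.45495201^2) = 0.76537239
U = k * uc = 2 * 0.76537239
U = 1.5307

1.5307


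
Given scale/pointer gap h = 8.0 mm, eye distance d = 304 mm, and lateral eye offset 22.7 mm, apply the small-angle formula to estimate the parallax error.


error = h * offset / d
= 8.0 * 22.7 / 304
= 0.5974

0.5974


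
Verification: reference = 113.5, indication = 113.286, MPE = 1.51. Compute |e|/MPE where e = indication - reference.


e = indication - reference = 113.286 - 113.5 = -0.2140
|e| = 0.2140
ratio = |e| / MPE = 0.2140 / 1.51
ratio = 0.1417

0.1417


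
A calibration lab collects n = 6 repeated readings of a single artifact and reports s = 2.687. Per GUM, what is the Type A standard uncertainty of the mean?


u_A = s / sqrt(n)
u_A = 2.687 / sqrt(6)
u_A = 2.687 / 2.4494897
u_A = 1.0970

1.0970


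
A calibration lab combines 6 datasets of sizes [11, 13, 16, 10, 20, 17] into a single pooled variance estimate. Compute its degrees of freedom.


nu = sum_i (n_i - 1)
nu = ((11 - 1) + (13 - 1) + (16 - 1) + (10 - 1) + (20 - 1) + (17 - 1))
nu = 10 + 12 + 15 + 9 + 19 + 16
nu = 81

81


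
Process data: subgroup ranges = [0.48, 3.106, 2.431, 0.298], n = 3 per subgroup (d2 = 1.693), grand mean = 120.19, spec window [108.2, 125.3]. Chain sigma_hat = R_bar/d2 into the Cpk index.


R_bar = (0.48 + 3.106 + 2.431 + 0.298) / 4 = 1.57875
sigma = R_bar / d2 = 1.57875 / 1.693 = 0.93251624
Cp = (USL - LSL)/(6*sigma) = (125.3 - 108.2)/(6*0.93251624) = 3.0562
Cpu = (125.3 - 120.19)/(3*0.93251624) = 1.8266
Cpl = (120.19 - 108.2)/(3*0.93251624) = 4.2859
Cpk = min(Cpu, Cpl) = 1.8266

1.8266


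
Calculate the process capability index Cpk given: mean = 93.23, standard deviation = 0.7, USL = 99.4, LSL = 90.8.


Cpu = (USL - mean) / (3*sigma) = (99.4 - 93.23) / (3*0.7) = 2.9381
Cpl = (mean - LSL) / (3*sigma) = (93.23 - 90.8) / (3*0.7) = 1.1571
Cpk = min(Cpu, Cpl) = 1.1571

1.1571


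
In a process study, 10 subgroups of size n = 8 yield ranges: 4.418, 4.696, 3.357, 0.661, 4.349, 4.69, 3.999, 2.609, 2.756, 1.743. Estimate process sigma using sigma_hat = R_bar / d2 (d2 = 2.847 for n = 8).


R_bar = (4.418 + 4.696 + 3.357 + 0.661 + 4.349 + 4.69 + 3.999 + 2.609 + 2.756 + 1.743) / 10
R_bar = 33.278 / 10 = 3.3278
sigma_hat = R_bar / d2 = 3.3278 / 2.847 = 1.1689

1.1689


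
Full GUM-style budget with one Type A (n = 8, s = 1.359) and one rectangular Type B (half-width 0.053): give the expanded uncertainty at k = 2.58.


u_A = s / sqrt(n) = 1.359 / sqrt(8) = 0.48047906
u_B = half_width / sqrt(3) = 0.053 / sqrt(3) = 0.030599564
uc = sqrt(u_A^2 + u_B^2) = sqrt(0.48047906^2 + 0.030599564^2) = 0.48145245
U = k * uc = 2.58 * 0.48145245
U = 1.2421

1.2421


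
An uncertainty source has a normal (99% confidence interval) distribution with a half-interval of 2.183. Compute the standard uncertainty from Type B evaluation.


u_B = half_width / 2.576
u_B = 2.183 / 2.576
u_B = 0.8474

0.8474


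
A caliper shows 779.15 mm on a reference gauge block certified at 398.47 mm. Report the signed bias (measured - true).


Systematic error = measured - true
= 779.15 - 398.47
= 380.6800

380.6800


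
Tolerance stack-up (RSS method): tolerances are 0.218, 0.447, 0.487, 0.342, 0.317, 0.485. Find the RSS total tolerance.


RSS = sqrt(0.218^2 + 0.447^2 + 0.487^2 + 0.342^2 + 0.317^2 + 0.485^2)
= sqrt(0.93718)
= 0.9681

0.9681


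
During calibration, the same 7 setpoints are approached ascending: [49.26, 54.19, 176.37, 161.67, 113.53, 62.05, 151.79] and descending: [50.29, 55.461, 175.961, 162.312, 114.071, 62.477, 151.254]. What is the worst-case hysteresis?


|49.26 - 50.29| = 1.0300
|54.19 - 55.461| = 1.2710
|176.37 - 175.961| = 0.4090
|161.67 - 162.312| = 0.6420
|113.53 - 114.071| = 0.5410
|62.05 - 62.477| = 0.4270
|151.79 - 151.254| = 0.5360
hysteresis = max(diffs) = 1.2710

1.2710


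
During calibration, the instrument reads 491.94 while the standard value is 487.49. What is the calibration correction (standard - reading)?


Correction = standard - reading
= 487.49 - 491.94
= -4.4500

-4.4500


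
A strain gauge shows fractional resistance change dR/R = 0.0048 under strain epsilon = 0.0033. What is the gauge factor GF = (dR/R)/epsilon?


GF = (dR/R) / epsilon
= 0.0048 / 0.0033
= 1.4545

1.4545


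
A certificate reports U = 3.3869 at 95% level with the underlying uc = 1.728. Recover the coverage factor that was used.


k = U / uc
k = 3.3869 / 1.728
k = 1.96

1.96


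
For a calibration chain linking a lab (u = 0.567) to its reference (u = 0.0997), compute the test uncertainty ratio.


TUR = u_lab / u_ref
= 0.567 / 0.0997
= 5.6871

5.6871


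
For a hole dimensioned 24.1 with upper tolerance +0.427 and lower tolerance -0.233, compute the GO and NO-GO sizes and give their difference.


GO = nominal - lower_tol (smallest hole = maximum material condition)
GO = 24.1 - 0.233 = 23.867
NO-GO = nominal + upper_tol (largest hole = least material condition)
NO-GO = 24.1 + 0.427 = 24.527
spread = NO-GO - GO = 24.527 - 23.867 = 0.6600

0.6600


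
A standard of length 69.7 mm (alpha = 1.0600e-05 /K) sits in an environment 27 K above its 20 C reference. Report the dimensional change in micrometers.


dL = L * alpha * dT
= 69.7 * 1.0600e-05 * 27
= 0.0199481 mm
dL_um = 0.0199481 * 1000 = 19.9481 um

19.9481


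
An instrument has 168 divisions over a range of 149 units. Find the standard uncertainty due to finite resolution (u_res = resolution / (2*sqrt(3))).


resolution = range / divisions
resolution = 149 / 168 = 0.88690476
u_res = resolution / (2*sqrt(3))
u_res = 0.88690476 / 3.4641016
u_res = 0.2560

0.2560


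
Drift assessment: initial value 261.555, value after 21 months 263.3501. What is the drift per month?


rate = (v2 - v1) / months
= (263.3501 - 261.555) / 21
= 1.7951 / 21
= 0.0855

0.0855


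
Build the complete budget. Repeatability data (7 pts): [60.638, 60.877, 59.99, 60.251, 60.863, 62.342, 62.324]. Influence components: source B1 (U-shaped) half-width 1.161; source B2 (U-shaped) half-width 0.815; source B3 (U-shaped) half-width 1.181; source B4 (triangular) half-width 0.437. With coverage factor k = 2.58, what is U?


mean = (60.638 + 60.877 + 59.99 + 60.251 + 60.863 + 62.342 + 62.324) / 7 = 61.04071429
s = sqrt(sum((x - mean)^2)/(n-1)) = 0.93882723
u_A = s / sqrt(n) = 0.93882723 / sqrt(7) = 0.35484334
u_B1 = 1.161 / sqrt(2) = 0.82095097
u_B2 = 0.815 / sqrt(2) = 0.57629203
u_B3 = 1.181 / sqrt(2) = 0.83509311
u_B4 = 0.437 / sqrt(6) = 0.1784045
uc = sqrt(0.35484334^2 + 0.82095097^2 + 0.57629203^2 + 0.83509311^2 + 0.1784045^2) = 1.3642564
U = k * uc = 2.58 * 1.3642564
U = 3.5198

3.5198


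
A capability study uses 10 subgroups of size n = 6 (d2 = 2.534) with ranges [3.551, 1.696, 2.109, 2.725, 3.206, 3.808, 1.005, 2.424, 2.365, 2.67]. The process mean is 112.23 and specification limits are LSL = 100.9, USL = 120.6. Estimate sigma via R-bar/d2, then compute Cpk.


R_bar = (3.551 + 1.696 + 2.109 + 2.725 + 3.206 + 3.808 + 1.005 + 2.424 + 2.365 + 2.67) / 10 = 2.5559
sigma = R_bar / d2 = 2.5559 / 2.534 = 1.0086425
Cp = (USL - LSL)/(6*sigma) = (120.6 - 100.9)/(6*1.0086425) = 3.2552
Cpu = (120.6 - 112.23)/(3*1.0086425) = 2.7661
Cpl = (112.23 - 100.9)/(3*1.0086425) = 3.7443
Cpk = min(Cpu, Cpl) = 2.7661

2.7661


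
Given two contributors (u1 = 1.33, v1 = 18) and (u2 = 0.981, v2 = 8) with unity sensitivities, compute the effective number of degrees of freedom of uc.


uc = sqrt(u1^2 + u2^2) = sqrt(1.33^2 + 0.981^2) = 1.6526527
v_eff = uc^4 / (u1^4/v1 + u2^4/v2)
= 1.6526527^4 / (1.33^4/18 + 0.981^4/8)
= 7.4597864 / 0.28960107
v_eff = 25.7588

25.7588


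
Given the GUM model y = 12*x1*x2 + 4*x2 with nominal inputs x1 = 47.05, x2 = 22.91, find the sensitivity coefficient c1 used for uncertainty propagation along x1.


y = 12*x1*x2 + 4*x2
dy/dx1 = 12*x2
Evaluate at x2 = 22.91: c1 = 12 * 22.91
c1 = 274.9200

274.9200


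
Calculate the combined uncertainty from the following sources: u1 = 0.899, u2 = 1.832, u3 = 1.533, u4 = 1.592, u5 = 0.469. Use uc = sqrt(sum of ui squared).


uc = sqrt(0.899^2 + 1.832^2 + 1.533^2 + 1.592^2 + 0.469^2)
uc = sqrt(9.268939)
uc = 3.0445

3.0445


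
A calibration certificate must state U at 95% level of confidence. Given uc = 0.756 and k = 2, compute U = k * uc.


U = k * uc
U = 2 * 0.756
U = 1.5120

1.5120


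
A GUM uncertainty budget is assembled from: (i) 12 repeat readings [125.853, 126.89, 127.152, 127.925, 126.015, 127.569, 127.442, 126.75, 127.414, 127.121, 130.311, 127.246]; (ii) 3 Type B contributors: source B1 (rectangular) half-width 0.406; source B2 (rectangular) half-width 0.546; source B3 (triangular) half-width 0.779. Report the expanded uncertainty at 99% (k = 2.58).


mean = (125.853 + 126.89 + 127.152 + 127.925 + 126.015 + 127.569 + 127.442 + 126.75 + 127.414 + 127.121 + 130.311 + 127.246) / 12 = 127.3073333
s = sqrt(sum((x - mean)^2)/(n-1)) = 1.1214486
u_A = s / sqrt(n) = 1.1214486 / sqrt(12) = 0.32373433
u_B1 = 0.406 / sqrt(3) = 0.23440421
u_B2 = 0.546 / sqrt(3) = 0.31523325
u_B3 = 0.779 / sqrt(6) = 0.31802542
uc = sqrt(0.32373433^2 + 0.23440421^2 + 0.31523325^2 + 0.31802542^2) = 0.60021781
U = k * uc = 2.58 * 0.60021781
U = 1.5486

1.5486


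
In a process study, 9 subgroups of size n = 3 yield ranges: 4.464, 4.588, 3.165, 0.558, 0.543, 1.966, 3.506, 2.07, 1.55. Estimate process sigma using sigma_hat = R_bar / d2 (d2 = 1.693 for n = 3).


R_bar = (4.464 + 4.588 + 3.165 + 0.558 + 0.543 + 1.966 + 3.506 + 2.07 + 1.55) / 9
R_bar = 22.41 / 9 = 2.49
sigma_hat = R_bar / d2 = 2.49 / 1.693 = 1.4708

1.4708


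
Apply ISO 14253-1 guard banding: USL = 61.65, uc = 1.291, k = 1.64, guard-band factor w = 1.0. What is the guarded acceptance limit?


U = k * uc = 1.64 * 1.291 = 2.11724
guard band g = w * U = 1.0 * 2.11724 = 2.11724
AL = USL - g = 61.65 - 2.11724
AL = 59.5328

59.5328


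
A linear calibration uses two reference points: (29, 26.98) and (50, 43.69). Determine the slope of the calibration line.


slope = (y2 - y1) / (x2 - x1)
= (43.69 - 26.98) / (50 - 29)
= 16.7100 / 21
= 0.7957

0.7957


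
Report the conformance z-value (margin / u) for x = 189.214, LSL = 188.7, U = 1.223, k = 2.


u = U / k = 1.223 / 2 = 0.6115
margin = |LSL - x| = |188.7 - 189.214| = 0.514
z = margin / u = 0.514 / 0.6115
z = 0.8406

0.8406


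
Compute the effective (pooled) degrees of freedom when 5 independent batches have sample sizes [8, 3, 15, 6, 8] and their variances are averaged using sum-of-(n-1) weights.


nu = sum_i (n_i - 1)
nu = ((8 - 1) + (3 - 1) + (15 - 1) + (6 - 1) + (8 - 1))
nu = 7 + 2 + 14 + 5 + 7
nu = 35

35


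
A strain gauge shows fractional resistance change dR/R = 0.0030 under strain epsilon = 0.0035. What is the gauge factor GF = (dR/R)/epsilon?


GF = (dR/R) / epsilon
= 0.0030 / 0.0035
= 0.8571

0.8571


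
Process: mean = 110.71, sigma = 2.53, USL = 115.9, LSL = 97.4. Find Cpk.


Cpu = (USL - mean) / (3*sigma) = (115.9 - 110.71) / (3*2.53) = 0.6838
Cpl = (mean - LSL) / (3*sigma) = (110.71 - 97.4) / (3*2.53) = 1.7536
Cpk = min(Cpu, Cpl) = 0.6838

0.6838


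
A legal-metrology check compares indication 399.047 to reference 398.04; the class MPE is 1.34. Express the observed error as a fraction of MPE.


e = indication - reference = 399.047 - 398.04 = 1.0070
|e| = 1.0070
ratio = |e| / MPE = 1.0070 / 1.34
ratio = 0.7515

0.7515


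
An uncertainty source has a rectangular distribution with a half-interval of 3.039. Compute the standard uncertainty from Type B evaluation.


u_B = half_width / sqrt(3)
u_B = 3.039 / 1.7320508
u_B = 1.7546

1.7546


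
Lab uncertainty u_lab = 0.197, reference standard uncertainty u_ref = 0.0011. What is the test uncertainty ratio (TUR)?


TUR = u_lab / u_ref
= 0.197 / 0.0011
= 179.0909

179.0909


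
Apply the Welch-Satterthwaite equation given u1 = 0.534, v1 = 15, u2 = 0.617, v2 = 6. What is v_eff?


uc = sqrt(u1^2 + u2^2) = sqrt(0.534^2 + 0.617^2) = 0.81599326
v_eff = uc^4 / (u1^4/v1 + u2^4/v2)
= 0.81599326^4 / (0.534^4/15 + 0.617^4/6)
= 0.44334956 / 0.029574949
v_eff = 14.9907

14.9907


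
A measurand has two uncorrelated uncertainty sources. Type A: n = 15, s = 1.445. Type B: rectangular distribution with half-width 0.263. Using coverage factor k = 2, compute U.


u_A = s / sqrt(n) = 1.445 / sqrt(15) = 0.3730974
u_B = half_width / sqrt(3) = 0.263 / sqrt(3) = 0.15184312
uc = sqrt(u_A^2 + u_B^2) = sqrt(0.3730974^2 + 0.15184312^2) = 0.40281262
U = k * uc = 2 * 0.40281262
U = 0.8056

0.8056


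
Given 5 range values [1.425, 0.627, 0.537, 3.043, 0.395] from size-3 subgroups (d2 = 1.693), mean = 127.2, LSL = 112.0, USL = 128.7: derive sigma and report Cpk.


R_bar = (1.425 + 0.627 + 0.537 + 3.043 + 0.395) / 5 = 1.2054
sigma = R_bar / d2 = 1.2054 / 1.693 = 0.71199055
Cp = (USL - LSL)/(6*sigma) = (128.7 - 112.0)/(6*0.71199055) = 3.9092
Cpu = (128.7 - 127.2)/(3*0.71199055) = 0.7023
Cpl = (127.2 - 112.0)/(3*0.71199055) = 7.1162
Cpk = min(Cpu, Cpl) = 0.7023

0.7023


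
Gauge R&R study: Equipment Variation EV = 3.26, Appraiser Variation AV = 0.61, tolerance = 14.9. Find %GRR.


GRR = sqrt(EV^2 + AV^2) = sqrt(3.26^2 + 0.61^2) = 3.3165796
%GRR = GRR / tol * 100 = 3.3165796 / 14.9 * 100
%GRR = 22.2589

22.2589


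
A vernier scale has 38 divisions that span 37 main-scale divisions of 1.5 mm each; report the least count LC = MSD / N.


LC = MSD / n_div
= 1.5 / 38
= 0.0395

0.0395


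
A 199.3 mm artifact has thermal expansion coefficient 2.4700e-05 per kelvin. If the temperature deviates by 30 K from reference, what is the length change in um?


dL = L * alpha * dT
= 199.3 * 2.4700e-05 * 30
= 0.1476813 mm
dL_um = 0.1476813 * 1000 = 147.6813 um

147.6813


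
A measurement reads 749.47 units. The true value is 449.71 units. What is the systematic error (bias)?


Systematic error = measured - true
= 749.47 - 449.71
= 299.7600

299.7600


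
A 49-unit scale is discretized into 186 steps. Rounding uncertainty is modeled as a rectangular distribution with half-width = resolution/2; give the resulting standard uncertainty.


resolution = range / divisions
resolution = 49 / 186 = 0.26344086
u_res = resolution / (2*sqrt(3))
u_res = 0.26344086 / 3.4641016
u_res = 0.0760

0.0760


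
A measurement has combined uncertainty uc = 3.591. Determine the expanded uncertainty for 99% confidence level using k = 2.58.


U = k * uc
U = 2.58 * 3.591
U = 9.2648

9.2648


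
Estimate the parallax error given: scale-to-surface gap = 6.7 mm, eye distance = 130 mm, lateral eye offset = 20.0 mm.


error = h * offset / d
= 6.7 * 20.0 / 130
= 1.0308

1.0308


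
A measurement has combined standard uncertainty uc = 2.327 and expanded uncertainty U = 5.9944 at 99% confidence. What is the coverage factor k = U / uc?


k = U / uc
k = 5.9944 / 2.327
k = 2.576

2.576


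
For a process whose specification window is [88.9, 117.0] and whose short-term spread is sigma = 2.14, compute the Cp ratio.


Cp = (USL - LSL) / (6 * sigma)
= (117.0 - 88.9) / (6 * 2.14)
= 28.1000 / 12.8400
= 2.1885

2.1885


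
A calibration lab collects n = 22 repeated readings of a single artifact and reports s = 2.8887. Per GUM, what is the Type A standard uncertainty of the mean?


u_A = s / sqrt(n)
u_A = 2.8887 / sqrt(22)
u_A = 2.8887 / 4.6904158
u_A = 0.6159

0.6159


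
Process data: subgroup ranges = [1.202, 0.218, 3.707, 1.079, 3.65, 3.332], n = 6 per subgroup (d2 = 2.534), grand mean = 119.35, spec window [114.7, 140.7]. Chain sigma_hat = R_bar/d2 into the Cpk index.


R_bar = (1.202 + 0.218 + 3.707 + 1.079 + 3.65 + 3.332) / 6 = 2.198
sigma = R_bar / d2 = 2.198 / 2.534 = 0.86740331
Cp = (USL - LSL)/(6*sigma) = (140.7 - 114.7)/(6*0.86740331) = 4.9958
Cpu = (140.7 - 119.35)/(3*0.86740331) = 8.2046
Cpl = (119.35 - 114.7)/(3*0.86740331) = 1.7869
Cpk = min(Cpu, Cpl) = 1.7869

1.7869


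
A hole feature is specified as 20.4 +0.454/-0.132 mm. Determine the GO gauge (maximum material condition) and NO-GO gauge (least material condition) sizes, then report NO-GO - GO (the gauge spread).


GO = nominal - lower_tol (smallest hole = maximum material condition)
GO = 20.4 - 0.132 = 20.268
NO-GO = nominal + upper_tol (largest hole = least material condition)
NO-GO = 20.4 + 0.454 = 20.854
spread = NO-GO - GO = 20.854 - 20.268 = 0.5860

0.5860


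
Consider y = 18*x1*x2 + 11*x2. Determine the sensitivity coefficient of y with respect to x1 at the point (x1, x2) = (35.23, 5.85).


y = 18*x1*x2 + 11*x2
dy/dx1 = 18*x2
Evaluate at x2 = 5.85: c1 = 18 * 5.85
c1 = 105.3000

105.3000


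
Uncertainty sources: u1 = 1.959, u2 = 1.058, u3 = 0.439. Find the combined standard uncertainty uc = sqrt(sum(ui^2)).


uc = sqrt(1.959^2 + 1.058^2 + 0.439^2)
uc = sqrt(5.149766)
uc = 2.2693

2.2693


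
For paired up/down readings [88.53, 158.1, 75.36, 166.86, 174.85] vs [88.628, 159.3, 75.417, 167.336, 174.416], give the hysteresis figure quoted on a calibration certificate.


|88.53 - 88.628| = 0.0980
|158.1 - 159.3| = 1.2000
|75.36 - 75.417| = 0.0570
|166.86 - 167.336| = 0.4760
|174.85 - 174.416| = 0.4340
hysteresis = max(diffs) = 1.2000

1.2000


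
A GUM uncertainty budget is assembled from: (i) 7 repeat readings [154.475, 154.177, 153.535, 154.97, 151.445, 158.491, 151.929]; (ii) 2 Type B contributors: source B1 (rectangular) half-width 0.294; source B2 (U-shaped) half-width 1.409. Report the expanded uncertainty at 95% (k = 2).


mean = (154.475 + 154.177 + 153.535 + 154.97 + 151.445 + 158.491 + 151.929) / 7 = 154.146
s = sqrt(sum((x - mean)^2)/(n-1)) = 2.3184411
u_A = s / sqrt(n) = 2.3184411 / sqrt(7) = 0.87628837
u_B1 = 0.294 / sqrt(3) = 0.16974098
u_B2 = 1.409 / sqrt(2) = 0.99631345
uc = sqrt(0.87628837^2 + 0.16974098^2 + 0.99631345^2) = 1.3376598
U = k * uc = 2 * 1.3376598
U = 2.6753

2.6753


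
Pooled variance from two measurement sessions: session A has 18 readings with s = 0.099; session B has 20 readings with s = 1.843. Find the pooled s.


s_p = sqrt(((n1-1)*s1^2 + (n2-1)*s2^2) / (n1+n2-2))
numerator = (18-1)*0.099^2 + (20-1)*1.843^2 = 0.166617 + 64.536331 = 64.702948
denominator = 18 + 20 - 2 = 36
s_p^2 = 64.702948 / 36 = 1.7973041
s_p = sqrt(1.7973041) = 1.3406

1.3406


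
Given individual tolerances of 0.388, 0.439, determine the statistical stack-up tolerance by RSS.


RSS = sqrt(0.388^2 + 0.439^2)
= sqrt(0.343265)
= 0.5859

0.5859


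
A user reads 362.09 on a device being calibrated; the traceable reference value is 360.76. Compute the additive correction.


Correction = standard - reading
= 360.76 - 362.09
= -1.3300

-1.3300


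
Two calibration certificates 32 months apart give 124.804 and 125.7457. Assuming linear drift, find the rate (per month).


rate = (v2 - v1) / months
= (125.7457 - 124.804) / 32
= 0.9417 / 32
= 0.0294

0.0294


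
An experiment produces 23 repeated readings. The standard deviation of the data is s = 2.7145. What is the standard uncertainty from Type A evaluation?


u_A = s / sqrt(n)
u_A = 2.7145 / sqrt(23)
u_A = 2.7145 / 4.7958315
u_A = 0.5660

0.5660


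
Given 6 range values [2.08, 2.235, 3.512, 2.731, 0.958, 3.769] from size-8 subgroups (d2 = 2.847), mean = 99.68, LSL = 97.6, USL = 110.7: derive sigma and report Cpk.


R_bar = (2.08 + 2.235 + 3.512 + 2.731 + 0.958 + 3.769) / 6 = 2.5475
sigma = R_bar / d2 = 2.5475 / 2.847 = 0.89480155
Cp = (USL - LSL)/(6*sigma) = (110.7 - 97.6)/(6*0.89480155) = 2.4400
Cpu = (110.7 - 99.68)/(3*0.89480155) = 4.1052
Cpl = (99.68 - 97.6)/(3*0.89480155) = 0.7748
Cpk = min(Cpu, Cpl) = 0.7748

0.7748


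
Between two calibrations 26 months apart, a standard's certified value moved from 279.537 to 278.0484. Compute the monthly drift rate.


rate = (v2 - v1) / months
= (278.0484 - 279.537) / 26
= -1.4886 / 26
= -0.0573

-0.0573


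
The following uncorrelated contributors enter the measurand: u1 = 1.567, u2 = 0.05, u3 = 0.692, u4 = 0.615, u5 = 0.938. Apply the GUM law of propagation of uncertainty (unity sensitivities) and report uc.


uc = sqrt(1.567^2 + 0.05^2 + 0.692^2 + 0.615^2 + 0.938^2)
uc = sqrt(4.194922)
uc = 2.0482

2.0482


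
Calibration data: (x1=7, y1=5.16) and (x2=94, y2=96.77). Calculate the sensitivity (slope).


slope = (y2 - y1) / (x2 - x1)
= (96.77 - 5.16) / (94 - 7)
= 91.6100 / 87
= 1.0530

1.0530


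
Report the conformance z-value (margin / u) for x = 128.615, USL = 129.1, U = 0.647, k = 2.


u = U / k = 0.647 / 2 = 0.3235
margin = |USL - x| = |129.1 - 128.615| = 0.485
z = margin / u = 0.485 / 0.3235
z = 1.4992

1.4992


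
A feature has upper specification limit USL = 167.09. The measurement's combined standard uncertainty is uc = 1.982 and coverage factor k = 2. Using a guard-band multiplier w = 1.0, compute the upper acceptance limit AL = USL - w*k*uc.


U = k * uc = 2 * 1.982 = 3.964
guard band g = w * U = 1.0 * 3.964 = 3.964
AL = USL - g = 167.09 - 3.964
AL = 163.1260

163.1260


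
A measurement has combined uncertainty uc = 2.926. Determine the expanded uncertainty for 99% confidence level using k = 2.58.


U = k * uc
U = 2.58 * 2.926
U = 7.5491

7.5491


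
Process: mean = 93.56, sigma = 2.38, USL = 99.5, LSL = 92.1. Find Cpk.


Cpu = (USL - mean) / (3*sigma) = (99.5 - 93.56) / (3*2.38) = 0.8319
Cpl = (mean - LSL) / (3*sigma) = (93.56 - 92.1) / (3*2.38) = 0.2045
Cpk = min(Cpu, Cpl) = 0.2045

0.2045


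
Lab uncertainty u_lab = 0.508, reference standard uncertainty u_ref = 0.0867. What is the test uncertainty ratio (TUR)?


TUR = u_lab / u_ref
= 0.508 / 0.0867
= 5.8593

5.8593


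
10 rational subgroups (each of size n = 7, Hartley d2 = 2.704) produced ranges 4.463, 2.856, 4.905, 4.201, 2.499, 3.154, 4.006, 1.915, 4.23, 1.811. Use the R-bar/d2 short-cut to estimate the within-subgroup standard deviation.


R_bar = (4.463 + 2.856 + 4.905 + 4.201 + 2.499 + 3.154 + 4.006 + 1.915 + 4.23 + 1.811) / 10
R_bar = 34.04 / 10 = 3.404
sigma_hat = R_bar / d2 = 3.404 / 2.704 = 1.2589

1.2589


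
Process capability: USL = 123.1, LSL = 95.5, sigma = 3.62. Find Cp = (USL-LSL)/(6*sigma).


Cp = (USL - LSL) / (6 * sigma)
= (123.1 - 95.5) / (6 * 3.62)
= 27.6000 / 21.7200
= 1.2707

1.2707


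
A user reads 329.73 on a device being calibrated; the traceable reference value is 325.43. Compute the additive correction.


Correction = standard - reading
= 325.43 - 329.73
= -4.3000

-4.3000


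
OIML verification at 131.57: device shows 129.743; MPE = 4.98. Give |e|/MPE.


e = indication - reference = 129.743 - 131.57 = -1.8270
|e| = 1.8270
ratio = |e| / MPE = 1.8270 / 4.98
ratio = 0.3669

0.3669


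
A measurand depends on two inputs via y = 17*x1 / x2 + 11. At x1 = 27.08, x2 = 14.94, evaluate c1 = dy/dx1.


y = 17*x1 / x2 + 11
dy/dx1 = 17/x2
Evaluate at x2 = 14.94: c1 = 17 / 14.94
c1 = 1.1379

1.1379


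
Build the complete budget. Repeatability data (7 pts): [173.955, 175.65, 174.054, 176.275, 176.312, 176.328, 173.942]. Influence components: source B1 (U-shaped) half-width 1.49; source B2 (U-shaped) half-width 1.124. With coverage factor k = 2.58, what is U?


mean = (173.955 + 175.65 + 174.054 + 176.275 + 176.312 + 176.328 + 173.942) / 7 = 175.2165714
s = sqrt(sum((x - mean)^2)/(n-1)) = 1.1769336
u_A = s / sqrt(n) = 1.1769336 / sqrt(7) = 0.44483909
u_B1 = 1.49 / sqrt(2) = 1.0535891
u_B2 = 1.124 / sqrt(2) = 0.79478802
uc = sqrt(0.44483909^2 + 1.0535891^2 + 0.79478802^2) = 1.3927023
U = k * uc = 2.58 * 1.3927023
U = 3.5932

3.5932


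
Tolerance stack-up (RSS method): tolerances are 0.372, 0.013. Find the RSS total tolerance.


RSS = sqrt(0.372^2 + 0.013^2)
= sqrt(0.138553)
= 0.3722

0.3722


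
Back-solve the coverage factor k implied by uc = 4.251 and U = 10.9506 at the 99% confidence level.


k = U / uc
k = 10.9506 / 4.251
k = 2.576

2.576


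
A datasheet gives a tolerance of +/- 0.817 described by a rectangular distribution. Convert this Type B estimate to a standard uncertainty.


u_B = half_width / sqrt(3)
u_B = 0.817 / 1.7320508
u_B = 0.4717

0.4717


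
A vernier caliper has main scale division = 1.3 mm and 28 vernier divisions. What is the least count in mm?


LC = MSD / n_div
= 1.3 / 28
= 0.0464

0.0464


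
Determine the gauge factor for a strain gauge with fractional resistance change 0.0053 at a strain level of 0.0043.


GF = (dR/R) / epsilon
= 0.0053 / 0.0043
= 1.2326

1.2326


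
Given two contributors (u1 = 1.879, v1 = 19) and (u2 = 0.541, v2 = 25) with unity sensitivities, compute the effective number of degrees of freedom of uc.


uc = sqrt(u1^2 + u2^2) = sqrt(1.879^2 + 0.541^2) = 1.9553317
v_eff = uc^4 / (u1^4/v1 + u2^4/v2)
= 1.9553317^4 / (1.879^4/19 + 0.541^4/25)
= 14.617792 / 0.65950153
v_eff = 22.1649

22.1649


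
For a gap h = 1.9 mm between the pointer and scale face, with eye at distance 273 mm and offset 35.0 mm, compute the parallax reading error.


error = h * offset / d
= 1.9 * 35.0 / 273
= 0.2436

0.2436


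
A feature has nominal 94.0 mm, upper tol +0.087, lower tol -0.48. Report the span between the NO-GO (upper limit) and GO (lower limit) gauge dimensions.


GO = nominal - lower_tol (smallest hole = maximum material condition)
GO = 94.0 - 0.48 = 93.52
NO-GO = nominal + upper_tol (largest hole = least material condition)
NO-GO = 94.0 + 0.087 = 94.087
spread = NO-GO - GO = 94.087 - 93.52 = 0.5670

0.5670


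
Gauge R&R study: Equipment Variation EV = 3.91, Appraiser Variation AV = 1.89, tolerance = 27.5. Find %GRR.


GRR = sqrt(EV^2 + AV^2) = sqrt(3.91^2 + 1.89^2) = 4.3428332
%GRR = GRR / tol * 100 = 4.3428332 / 27.5 * 100
%GRR = 15.7921

15.7921


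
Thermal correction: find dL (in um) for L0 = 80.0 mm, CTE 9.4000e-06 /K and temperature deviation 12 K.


dL = L * alpha * dT
= 80.0 * 9.4000e-06 * 12
= 0.0090240 mm
dL_um = 0.0090240 * 1000 = 9.0240 um

9.0240


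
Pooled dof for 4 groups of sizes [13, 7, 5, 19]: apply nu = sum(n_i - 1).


nu = sum_i (n_i - 1)
nu = ((13 - 1) + (7 - 1) + (5 - 1) + (19 - 1))
nu = 12 + 6 + 4 + 18
nu = 40

40


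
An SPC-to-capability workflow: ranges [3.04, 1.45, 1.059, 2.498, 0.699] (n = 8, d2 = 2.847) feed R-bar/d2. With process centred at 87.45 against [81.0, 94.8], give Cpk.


R_bar = (3.04 + 1.45 + 1.059 + 2.498 + 0.699) / 5 = 1.7492
sigma = R_bar / d2 = 1.7492 / 2.847 = 0.61440112
Cp = (USL - LSL)/(6*sigma) = (94.8 - 81.0)/(6*0.61440112) = 3.7435
Cpu = (94.8 - 87.45)/(3*0.61440112) = 3.9876
Cpl = (87.45 - 81.0)/(3*0.61440112) = 3.4993
Cpk = min(Cpu, Cpl) = 3.4993

3.4993


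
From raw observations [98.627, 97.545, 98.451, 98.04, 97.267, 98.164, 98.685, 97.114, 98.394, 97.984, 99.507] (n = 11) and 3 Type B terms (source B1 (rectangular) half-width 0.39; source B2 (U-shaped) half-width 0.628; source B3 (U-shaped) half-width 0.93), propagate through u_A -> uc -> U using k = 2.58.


mean = (98.627 + 97.545 + 98.451 + 98.04 + 97.267 + 98.164 + 98.685 + 97.114 + 98.394 + 97.984 + 99.507) / 11 = 98.16163636
s = sqrt(sum((x - mean)^2)/(n-1)) = 0.69012409
u_A = s / sqrt(n) = 0.69012409 / sqrt(11) = 0.20808024
u_B1 = 0.39 / sqrt(3) = 0.2251666
u_B2 = 0.628 / sqrt(2) = 0.44406306
u_B3 = 0.93 / sqrt(2) = 0.65760931
uc = sqrt(0.20808024^2 + 0.2251666^2 + 0.44406306^2 + 0.65760931^2) = 0.85066997
U = k * uc = 2.58 * 0.85066997
U = 2.1947

2.1947


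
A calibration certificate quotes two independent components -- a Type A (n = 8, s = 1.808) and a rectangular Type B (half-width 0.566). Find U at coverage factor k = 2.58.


u_A = s / sqrt(n) = 1.808 / sqrt(8) = 0.63922453
u_B = half_width / sqrt(3) = 0.566 / sqrt(3) = 0.32678025
uc = sqrt(u_A^2 + u_B^2) = sqrt(0.63922453^2 + 0.32678025^2) = 0.717909
U = k * uc = 2.58 * 0.717909
U = 1.8522

1.8522


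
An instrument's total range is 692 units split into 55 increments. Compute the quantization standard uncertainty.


resolution = range / divisions
resolution = 692 / 55 = 12.581818
u_res = resolution / (2*sqrt(3))
u_res = 12.581818 / 3.4641016
u_res = 3.6321

3.6321


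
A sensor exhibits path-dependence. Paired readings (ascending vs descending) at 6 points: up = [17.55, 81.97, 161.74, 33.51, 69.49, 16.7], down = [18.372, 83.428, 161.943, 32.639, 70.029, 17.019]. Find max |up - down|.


|17.55 - 18.372| = 0.8220
|81.97 - 83.428| = 1.4580
|161.74 - 161.943| = 0.2030
|33.51 - 32.639| = 0.8710
|69.49 - 70.029| = 0.5390
|16.7 - 17.019| = 0.3190
hysteresis = max(diffs) = 1.4580

1.4580


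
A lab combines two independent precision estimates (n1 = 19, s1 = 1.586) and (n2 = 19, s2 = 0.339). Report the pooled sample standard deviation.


s_p = sqrt(((n1-1)*s1^2 + (n2-1)*s2^2) / (n1+n2-2))
numerator = (19-1)*1.586^2 + (19-1)*0.339^2 = 45.277128 + 2.068578 = 47.345706
denominator = 19 + 19 - 2 = 36
s_p^2 = 47.345706 / 36 = 1.3151585
s_p = sqrt(1.3151585) = 1.1468

1.1468


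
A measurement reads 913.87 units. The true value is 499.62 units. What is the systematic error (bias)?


Systematic error = measured - true
= 913.87 - 499.62
= 414.2500

414.2500


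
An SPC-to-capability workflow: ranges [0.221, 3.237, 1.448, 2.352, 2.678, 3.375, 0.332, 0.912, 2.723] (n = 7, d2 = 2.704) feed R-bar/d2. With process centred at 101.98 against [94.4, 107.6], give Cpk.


R_bar = (0.221 + 3.237 + 1.448 + 2.352 + 2.678 + 3.375 + 0.332 + 0.912 + 2.723) / 9 = 1.9197778
sigma = R_bar / d2 = 1.9197778 / 2.704 = 0.709977
Cp = (USL - LSL)/(6*sigma) = (107.6 - 94.4)/(6*0.709977) = 3.0987
Cpu = (107.6 - 101.98)/(3*0.709977) = 2.6386
Cpl = (101.98 - 94.4)/(3*0.709977) = 3.5588
Cpk = min(Cpu, Cpl) = 2.6386

2.6386


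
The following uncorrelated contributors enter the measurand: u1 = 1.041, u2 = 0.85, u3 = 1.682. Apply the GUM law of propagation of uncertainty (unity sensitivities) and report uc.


uc = sqrt(1.041^2 + 0.85^2 + 1.682^2)
uc = sqrt(4.635305)
uc = 2.1530

2.1530


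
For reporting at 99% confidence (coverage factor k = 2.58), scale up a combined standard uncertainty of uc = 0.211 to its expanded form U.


U = k * uc
U = 2.58 * 0.211
U = 0.5444

0.5444


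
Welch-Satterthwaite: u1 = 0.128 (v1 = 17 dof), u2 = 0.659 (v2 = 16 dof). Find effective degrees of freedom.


uc = sqrt(u1^2 + u2^2) = sqrt(0.128^2 + 0.659^2) = 0.67131587
v_eff = uc^4 / (u1^4/v1 + u2^4/v2)
= 0.67131587^4 / (0.128^4/17 + 0.659^4/16)
= 0.20309894 / 0.01180329
v_eff = 17.2070

17.2070


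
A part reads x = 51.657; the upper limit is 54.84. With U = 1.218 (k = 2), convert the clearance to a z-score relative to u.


u = U / k = 1.218 / 2 = 0.609
margin = |USL - x| = |54.84 - 51.657| = 3.183
z = margin / u = 3.183 / 0.609
z = 5.2266

5.2266


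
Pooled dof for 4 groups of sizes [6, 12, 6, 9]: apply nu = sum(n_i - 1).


nu = sum_i (n_i - 1)
nu = ((6 - 1) + (12 - 1) + (6 - 1) + (9 - 1))
nu = 5 + 11 + 5 + 8
nu = 29

29


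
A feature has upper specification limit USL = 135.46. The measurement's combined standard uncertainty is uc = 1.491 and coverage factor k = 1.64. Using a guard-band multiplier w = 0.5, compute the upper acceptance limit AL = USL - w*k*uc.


U = k * uc = 1.64 * 1.491 = 2.44524
guard band g = w * U = 0.5 * 2.44524 = 1.22262
AL = USL - g = 135.46 - 1.22262
AL = 134.2374

134.2374


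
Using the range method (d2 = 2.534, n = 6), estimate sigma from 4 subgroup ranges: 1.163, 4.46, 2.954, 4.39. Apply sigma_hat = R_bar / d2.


R_bar = (1.163 + 4.46 + 2.954 + 4.39) / 4
R_bar = 12.967 / 4 = 3.24175
sigma_hat = R_bar / d2 = 3.24175 / 2.534 = 1.2793

1.2793


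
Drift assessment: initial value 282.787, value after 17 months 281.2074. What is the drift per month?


rate = (v2 - v1) / months
= (281.2074 - 282.787) / 17
= -1.5796 / 17
= -0.0929

-0.0929


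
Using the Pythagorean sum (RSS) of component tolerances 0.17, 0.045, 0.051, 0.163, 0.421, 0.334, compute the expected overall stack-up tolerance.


RSS = sqrt(0.17^2 + 0.045^2 + 0.051^2 + 0.163^2 + 0.421^2 + 0.334^2)
= sqrt(0.348892)
= 0.5907

0.5907


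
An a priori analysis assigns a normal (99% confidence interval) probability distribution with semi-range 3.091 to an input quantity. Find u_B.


u_B = half_width / 2.576
u_B = 3.091 / 2.576
u_B = 1.1999

1.1999


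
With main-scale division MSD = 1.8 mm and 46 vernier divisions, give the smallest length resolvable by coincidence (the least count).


LC = MSD / n_div
= 1.8 / 46
= 0.0391

0.0391


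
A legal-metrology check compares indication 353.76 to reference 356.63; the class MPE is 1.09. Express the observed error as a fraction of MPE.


e = indication - reference = 353.76 - 356.63 = -2.8700
|e| = 2.8700
ratio = |e| / MPE = 2.8700 / 1.09
ratio = 2.6330

2.6330


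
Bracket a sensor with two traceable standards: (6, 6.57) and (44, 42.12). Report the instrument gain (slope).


slope = (y2 - y1) / (x2 - x1)
= (42.12 - 6.57) / (44 - 6)
= 35.5500 / 38
= 0.9355

0.9355


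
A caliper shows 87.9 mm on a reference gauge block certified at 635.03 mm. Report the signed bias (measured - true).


Systematic error = measured - true
= 87.9 - 635.03
= -547.1300

-547.1300


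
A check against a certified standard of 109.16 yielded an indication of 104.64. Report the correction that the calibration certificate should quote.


Correction = standard - reading
= 109.16 - 104.64
= 4.5200

4.5200


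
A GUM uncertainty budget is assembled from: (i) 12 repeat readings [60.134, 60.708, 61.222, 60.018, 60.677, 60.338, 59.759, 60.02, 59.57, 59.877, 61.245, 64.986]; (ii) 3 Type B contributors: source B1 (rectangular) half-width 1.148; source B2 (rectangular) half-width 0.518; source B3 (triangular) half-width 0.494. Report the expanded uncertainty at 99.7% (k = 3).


mean = (60.134 + 60.708 + 61.222 + 60.018 + 60.677 + 60.338 + 59.759 + 60.02 + 59.57 + 59.877 + 61.245 + 64.986) / 12 = 60.71283333
s = sqrt(sum((x - mean)^2)/(n-1)) = 1.4509106
u_A = s / sqrt(n) = 1.4509106 / sqrt(12) = 0.41884181
u_B1 = 1.148 / sqrt(3) = 0.66279811
u_B2 = 0.518 / sqrt(3) = 0.29906744
u_B3 = 0.494 / sqrt(6) = 0.20167466
uc = sqrt(0.41884181^2 + 0.66279811^2 + 0.29906744^2 + 0.20167466^2) = 0.86304334
U = k * uc = 3 * 0.86304334
U = 2.5891

2.5891


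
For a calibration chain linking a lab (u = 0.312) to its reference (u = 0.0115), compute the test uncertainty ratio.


TUR = u_lab / u_ref
= 0.312 / 0.0115
= 27.1304

27.1304


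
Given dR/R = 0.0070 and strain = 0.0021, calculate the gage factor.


GF = (dR/R) / epsilon
= 0.0070 / 0.0021
= 3.3333

3.3333


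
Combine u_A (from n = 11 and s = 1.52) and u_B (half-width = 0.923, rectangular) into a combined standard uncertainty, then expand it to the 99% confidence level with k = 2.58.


u_A = s / sqrt(n) = 1.52 / sqrt(11) = 0.45829724
u_B = half_width / sqrt(3) = 0.923 / sqrt(3) = 0.5328943
uc = sqrt(u_A^2 + u_B^2) = sqrt(0.45829724^2 + 0.5328943^2) = 0.70286037
U = k * uc = 2.58 * 0.70286037
U = 1.8134

1.8134


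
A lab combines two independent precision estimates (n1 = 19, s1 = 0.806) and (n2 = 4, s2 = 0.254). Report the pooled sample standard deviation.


s_p = sqrt(((n1-1)*s1^2 + (n2-1)*s2^2) / (n1+n2-2))
numerator = (19-1)*0.806^2 + (4-1)*0.254^2 = 11.693448 + 0.193548 = 11.886996
denominator = 19 + 4 - 2 = 21
s_p^2 = 11.886996 / 21 = 0.56604743
s_p = sqrt(0.56604743) = 0.7524

0.7524


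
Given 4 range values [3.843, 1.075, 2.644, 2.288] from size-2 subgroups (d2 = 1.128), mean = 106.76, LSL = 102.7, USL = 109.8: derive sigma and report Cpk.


R_bar = (3.843 + 1.075 + 2.644 + 2.288) / 4 = 2.4625
sigma = R_bar / d2 = 2.4625 / 1.128 = 2.1830674
Cp = (USL - LSL)/(6*sigma) = (109.8 - 102.7)/(6*2.1830674) = 0.5421
Cpu = (109.8 - 106.76)/(3*2.1830674) = 0.4642
Cpl = (106.76 - 102.7)/(3*2.1830674) = 0.6199
Cpk = min(Cpu, Cpl) = 0.4642

0.4642


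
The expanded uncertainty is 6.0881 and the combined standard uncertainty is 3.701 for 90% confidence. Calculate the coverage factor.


k = U / uc
k = 6.0881 / 3.701
k = 1.645

1.645


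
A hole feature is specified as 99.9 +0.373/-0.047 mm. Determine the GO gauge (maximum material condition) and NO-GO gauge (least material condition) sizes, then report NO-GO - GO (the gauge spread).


GO = nominal - lower_tol (smallest hole = maximum material condition)
GO = 99.9 - 0.047 = 99.853
NO-GO = nominal + upper_tol (largest hole = least material condition)
NO-GO = 99.9 + 0.373 = 100.273
spread = NO-GO - GO = 100.273 - 99.853 = 0.4200

0.4200


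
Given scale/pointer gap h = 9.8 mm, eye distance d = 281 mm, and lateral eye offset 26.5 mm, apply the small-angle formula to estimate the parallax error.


error = h * offset / d
= 9.8 * 26.5 / 281
= 0.9242

0.9242


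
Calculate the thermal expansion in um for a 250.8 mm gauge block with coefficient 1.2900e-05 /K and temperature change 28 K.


dL = L * alpha * dT
= 250.8 * 1.2900e-05 * 28
= 0.0905890 mm
dL_um = 0.0905890 * 1000 = 90.5890 um

90.5890


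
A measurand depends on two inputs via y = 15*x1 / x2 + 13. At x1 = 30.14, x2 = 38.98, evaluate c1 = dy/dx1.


y = 15*x1 / x2 + 13
dy/dx1 = 15/x2
Evaluate at x2 = 38.98: c1 = 15 / 38.98
c1 = 0.3848

0.3848


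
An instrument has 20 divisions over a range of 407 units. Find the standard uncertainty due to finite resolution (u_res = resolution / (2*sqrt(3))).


resolution = range / divisions
resolution = 407 / 20 = 20.35
u_res = resolution / (2*sqrt(3))
u_res = 20.35 / 3.4641016
u_res = 5.8745

5.8745
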